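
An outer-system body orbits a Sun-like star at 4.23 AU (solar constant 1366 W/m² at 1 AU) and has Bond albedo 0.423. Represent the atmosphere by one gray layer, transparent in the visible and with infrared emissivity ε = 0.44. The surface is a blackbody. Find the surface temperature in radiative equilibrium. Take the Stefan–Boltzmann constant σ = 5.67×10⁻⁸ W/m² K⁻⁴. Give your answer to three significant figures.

126 K

Irradiance scales as 1/d², so S = 1366 W/m² × (1/4.23)² = 76.34 W/m².
The planet radiates to space at T_e = [S(1−α)/(4σ)]^(1/4) = 118.1 K.
The surface balance (absorbed SW + ε·downward IR = σT_s⁴) with T_a⁴ = T_s⁴/2 reduces to T_s = T_e·[2/(2−ε)]^¼ = 125.6 K.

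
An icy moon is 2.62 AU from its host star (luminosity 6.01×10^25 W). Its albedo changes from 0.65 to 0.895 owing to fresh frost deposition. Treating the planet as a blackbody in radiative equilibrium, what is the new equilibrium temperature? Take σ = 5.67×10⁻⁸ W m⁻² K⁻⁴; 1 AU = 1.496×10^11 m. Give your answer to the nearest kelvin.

d = 2.62 × 1.496×10^11 m = 3.920×10^11 m.
S = L/(4πd²) = 31.13 W m⁻².
T₂ = [S(1−α₂)/(4σ)]^(1/4) = [31.13·0.105/(4σ)]^(1/4) = 61.61 K.

62 K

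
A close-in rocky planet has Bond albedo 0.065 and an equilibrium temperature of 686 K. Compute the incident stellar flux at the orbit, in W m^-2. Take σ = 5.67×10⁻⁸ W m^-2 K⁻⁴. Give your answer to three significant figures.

Invert the energy balance for S: S = 4σT⁴/(1−α).
The emitted flux is σT⁴ = 12560 W m^-2.
So S = 4×12560/(1−0.065) = 53720 W m^-2.

53700 W m^-2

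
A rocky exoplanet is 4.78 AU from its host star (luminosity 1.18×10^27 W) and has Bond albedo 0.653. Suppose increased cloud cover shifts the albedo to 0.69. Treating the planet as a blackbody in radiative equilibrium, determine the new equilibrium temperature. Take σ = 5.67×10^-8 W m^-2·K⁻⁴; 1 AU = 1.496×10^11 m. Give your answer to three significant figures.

126 K

d = 4.78 × 1.496×10^11 m = 7.151×10^11 m.
Spreading L over a sphere of radius d: S = 1.18×10^27/(4π·7.15×10^11²) = 183.6 W m^-2.
New equilibrium: T₂ = [(1−0.69)·183.6/(4σ)]^(1/4) = 125.9 K.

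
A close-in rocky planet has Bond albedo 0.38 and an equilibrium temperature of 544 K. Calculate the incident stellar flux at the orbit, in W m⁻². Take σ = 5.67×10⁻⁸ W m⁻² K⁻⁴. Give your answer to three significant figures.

Invert the energy balance for S: S = 4σT⁴/(1−α).
σT⁴ = 5.67×10⁻⁸·(544)⁴ = 4966 W m⁻².
So S = 4×4966/(1−0.38) = 32040 W m⁻².

32000 W m⁻²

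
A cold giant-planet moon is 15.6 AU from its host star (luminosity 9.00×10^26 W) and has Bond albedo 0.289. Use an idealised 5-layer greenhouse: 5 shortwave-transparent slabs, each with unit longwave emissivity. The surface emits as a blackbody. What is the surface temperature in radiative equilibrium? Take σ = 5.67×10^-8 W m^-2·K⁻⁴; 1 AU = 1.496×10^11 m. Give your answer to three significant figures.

Orbital distance: d = 15.6 AU = 2.334×10^12 m.
S = L/(4πd²) = 13.15 W m^-2.
Top-of-atmosphere balance: σT_e⁴ = S(1−α)/4 = 2.337 W m^-2 → T_e = 80.13 K.
With N = 5 opaque layers, T_s = (N+1)^(1/4)·T_e = 6^(1/4)·80.13 = 125.4 K.

125 K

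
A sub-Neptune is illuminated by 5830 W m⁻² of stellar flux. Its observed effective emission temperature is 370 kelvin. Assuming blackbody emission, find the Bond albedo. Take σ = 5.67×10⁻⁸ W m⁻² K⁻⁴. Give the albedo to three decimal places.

0.271

Energy balance: S(1−α)/4 = σT⁴, so 1−α = 4σT⁴/S.
σT⁴ = 1063 W m⁻², so 4σT⁴ = 4251 W m⁻².
Hence α = 1 − 4251/5830 = 0.2709.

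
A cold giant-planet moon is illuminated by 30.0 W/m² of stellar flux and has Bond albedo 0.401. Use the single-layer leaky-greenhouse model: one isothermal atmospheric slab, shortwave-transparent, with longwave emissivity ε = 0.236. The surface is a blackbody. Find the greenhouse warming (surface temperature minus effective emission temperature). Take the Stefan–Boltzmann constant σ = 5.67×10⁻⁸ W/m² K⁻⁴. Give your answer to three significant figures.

Effective emission temperature (TOA balance): σT_e⁴ = S(1−α)/4 = 4.492 W/m² → T_e = 94.35 K.
For a single slab of emissivity ε, T_s⁴ = 2T_e⁴/(2−ε); thus T_s = 94.35·(1.134)^(1/4) = 97.36 K.
Greenhouse warming: T_s − T_e = 3.009 K.

3.01 K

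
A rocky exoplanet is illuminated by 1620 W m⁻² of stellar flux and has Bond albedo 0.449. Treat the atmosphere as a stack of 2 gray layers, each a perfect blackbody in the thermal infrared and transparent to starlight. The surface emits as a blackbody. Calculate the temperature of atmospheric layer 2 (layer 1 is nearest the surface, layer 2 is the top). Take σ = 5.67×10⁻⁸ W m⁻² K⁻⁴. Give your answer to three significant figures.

Top-of-atmosphere balance: σT_e⁴ = S(1−α)/4 = 223.2 W m⁻² → T_e = 250.5 K.
The net upward flux σT_e⁴ is constant between every pair of levels, so T_k⁴ = (N+1−k)T_e⁴.
With k = 2: T_2 = (2+1−2)^¼·250.5 K = 250.5 K.

250 kelvin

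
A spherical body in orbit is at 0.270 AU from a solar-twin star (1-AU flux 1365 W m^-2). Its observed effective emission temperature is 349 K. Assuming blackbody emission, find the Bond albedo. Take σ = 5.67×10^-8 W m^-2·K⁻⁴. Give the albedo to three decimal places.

Flux at the orbit: S = 1365/(0.270)² = 18720 W m^-2.
From σT⁴ = S(1−α)/4 we invert for α: 1−α = 4σT⁴/S.
4σT⁴ = 4·5.67×10⁻⁸·(349)⁴ = 3365 W m^-2.
Hence α = 1 − 3365/18720 = 0.8203.

0.820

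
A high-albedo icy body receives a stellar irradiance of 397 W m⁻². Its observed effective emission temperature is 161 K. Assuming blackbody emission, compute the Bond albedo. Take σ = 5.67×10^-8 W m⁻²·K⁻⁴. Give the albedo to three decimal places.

0.616

From σT⁴ = S(1−α)/4 we invert for α: 1−α = 4σT⁴/S.
4σT⁴ = 4·5.67×10⁻⁸·(161)⁴ = 152.4 W m⁻².
1−α = 152.4/397.0 = 0.3838, so α = 0.6162.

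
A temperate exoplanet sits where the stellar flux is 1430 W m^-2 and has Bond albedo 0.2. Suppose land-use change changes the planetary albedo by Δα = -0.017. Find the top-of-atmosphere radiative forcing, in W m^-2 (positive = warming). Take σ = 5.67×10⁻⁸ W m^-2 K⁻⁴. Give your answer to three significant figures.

The change in absorbed flux is Δ[S(1−α)/4] = −SΔα/4 = 6.078 W m^-2.

6.08 W m^-2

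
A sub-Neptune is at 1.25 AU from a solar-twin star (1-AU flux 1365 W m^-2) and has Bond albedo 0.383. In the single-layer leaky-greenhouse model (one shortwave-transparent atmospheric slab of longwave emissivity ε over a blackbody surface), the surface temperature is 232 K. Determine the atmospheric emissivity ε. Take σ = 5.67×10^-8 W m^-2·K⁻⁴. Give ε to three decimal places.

Irradiance scales as 1/d², so S = 1365 W m^-2 × (1/1.25)² = 873.6 W m^-2.
TOA balance gives T_e = 220.8 K.
Since (2−ε)/2 = (T_e/T_s)⁴ = 0.8204, ε = 0.3593.

0.359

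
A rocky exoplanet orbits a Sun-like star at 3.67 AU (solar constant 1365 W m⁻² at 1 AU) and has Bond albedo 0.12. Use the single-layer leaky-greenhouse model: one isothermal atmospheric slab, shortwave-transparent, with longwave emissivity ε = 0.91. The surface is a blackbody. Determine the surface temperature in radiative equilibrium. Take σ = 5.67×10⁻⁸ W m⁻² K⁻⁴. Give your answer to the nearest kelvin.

Irradiance scales as 1/d², so S = 1365 W m⁻² × (1/3.67)² = 101.3 W m⁻².
Effective emission temperature (TOA balance): σT_e⁴ = S(1−α)/4 = 22.30 W m⁻² → T_e = 140.8 K.
For a single slab of emissivity ε, T_s⁴ = 2T_e⁴/(2−ε); thus T_s = 140.8·(1.835)^(1/4) = 163.9 K.

164 K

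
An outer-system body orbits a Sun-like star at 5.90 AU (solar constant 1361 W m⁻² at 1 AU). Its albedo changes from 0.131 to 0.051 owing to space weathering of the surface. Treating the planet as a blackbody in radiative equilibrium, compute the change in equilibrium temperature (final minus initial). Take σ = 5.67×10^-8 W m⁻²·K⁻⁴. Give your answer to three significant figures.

2.46 K

By the inverse-square law, S = 1361/5.90² = 39.10 W m⁻².
With α = 0.131, T₁ = 110.6 K.
With α = 0.051, T₂ = 113.1 K.
ΔT = T₂ − T₁ = 2.463 K.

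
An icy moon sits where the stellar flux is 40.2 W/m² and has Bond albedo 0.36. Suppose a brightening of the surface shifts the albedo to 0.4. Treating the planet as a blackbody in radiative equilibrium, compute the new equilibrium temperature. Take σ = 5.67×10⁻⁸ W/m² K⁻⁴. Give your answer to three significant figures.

102 kelvin

T₂ = [S(1−α₂)/(4σ)]^(1/4) = [40.20·0.6/(4σ)]^(1/4) = 101.6 K.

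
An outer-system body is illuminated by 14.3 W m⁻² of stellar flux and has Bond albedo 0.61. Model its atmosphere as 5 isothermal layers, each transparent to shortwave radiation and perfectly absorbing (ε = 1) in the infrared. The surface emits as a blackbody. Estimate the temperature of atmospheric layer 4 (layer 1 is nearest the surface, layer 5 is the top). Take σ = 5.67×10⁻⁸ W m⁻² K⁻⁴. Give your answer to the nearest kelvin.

84 K

OLR = S(1−α)/4 = 1.394 W m⁻²; the top layer radiates at T_e = 70.42 K.
Each opaque layer satisfies 2T_j⁴ = T_{j−1}⁴ + T_{j+1}⁴, giving T_k⁴ = (N+1−k)T_e⁴.
T_4 = (2)^(1/4)·70.42 = 83.74 K.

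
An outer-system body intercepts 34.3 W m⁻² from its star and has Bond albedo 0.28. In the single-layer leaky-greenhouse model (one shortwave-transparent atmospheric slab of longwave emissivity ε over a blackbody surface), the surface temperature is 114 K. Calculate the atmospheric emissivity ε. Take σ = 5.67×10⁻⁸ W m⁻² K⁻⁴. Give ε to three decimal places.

First, T_e = [34.30·(1−0.28)/(4σ)]^(1/4) = 102.2 K.
Inverting T_s⁴ = 2T_e⁴/(2−ε): (T_e/T_s)⁴ = 0.6447, so ε = 2(1 − 0.6447) = 0.7106.

0.711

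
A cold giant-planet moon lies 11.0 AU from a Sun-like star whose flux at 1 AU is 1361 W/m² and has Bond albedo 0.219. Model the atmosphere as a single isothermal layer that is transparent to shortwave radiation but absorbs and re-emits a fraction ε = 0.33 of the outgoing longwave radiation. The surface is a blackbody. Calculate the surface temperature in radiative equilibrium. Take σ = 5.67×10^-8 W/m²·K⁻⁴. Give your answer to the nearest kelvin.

83 K

By the inverse-square law, S = 1361/11.0² = 11.25 W/m².
Effective emission temperature (TOA balance): σT_e⁴ = S(1−α)/4 = 2.196 W/m² → T_e = 78.89 K.
The surface balance (absorbed SW + ε·downward IR = σT_s⁴) with T_a⁴ = T_s⁴/2 reduces to T_s = T_e·[2/(2−ε)]^¼ = 82.53 K.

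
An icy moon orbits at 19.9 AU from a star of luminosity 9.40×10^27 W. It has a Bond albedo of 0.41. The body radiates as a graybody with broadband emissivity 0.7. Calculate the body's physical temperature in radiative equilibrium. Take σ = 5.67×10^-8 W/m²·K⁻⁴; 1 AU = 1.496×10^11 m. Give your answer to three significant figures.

133 kelvin

d = 19.9 × 1.496×10^11 m = 2.977×10^12 m.
Spreading L over a sphere of radius d: S = 9.40×10^27/(4π·2.98×10^12²) = 84.40 W/m².
The planet absorbs (1−α)S over its disc πR² and re-emits over 4πR², so the mean absorbed flux is (1−0.41)·84.40/4 = 12.45 W/m².
Equating to εσT⁴ with ε = 0.7: T = (12.45/0.7σ)^(1/4) = 133.1 K.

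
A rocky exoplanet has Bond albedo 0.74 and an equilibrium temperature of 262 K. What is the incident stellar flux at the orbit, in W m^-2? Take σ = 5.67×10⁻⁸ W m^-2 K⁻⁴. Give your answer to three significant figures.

Invert the energy balance for S: S = 4σT⁴/(1−α).
The emitted flux is σT⁴ = 267.2 W m^-2.
S = 4·267.2/0.26 = 4110 W m^-2.

4110 W m^-2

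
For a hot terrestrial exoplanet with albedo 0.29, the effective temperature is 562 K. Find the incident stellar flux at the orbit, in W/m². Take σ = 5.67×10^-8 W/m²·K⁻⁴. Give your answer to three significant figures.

31900 W/m²

Invert the energy balance for S: S = 4σT⁴/(1−α).
σT⁴ = 5.67×10⁻⁸·(562)⁴ = 5656 W/m².
So S = 4×5656/(1−0.29) = 31870 W/m².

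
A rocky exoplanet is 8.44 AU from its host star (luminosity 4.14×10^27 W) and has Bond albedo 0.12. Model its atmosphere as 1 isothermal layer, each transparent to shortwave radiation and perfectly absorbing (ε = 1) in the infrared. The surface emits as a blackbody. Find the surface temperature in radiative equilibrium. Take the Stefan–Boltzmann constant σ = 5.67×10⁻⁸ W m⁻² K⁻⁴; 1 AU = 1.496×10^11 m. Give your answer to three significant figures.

200 K

d = 8.44 × 1.496×10^11 m = 1.263×10^12 m.
S = L/(4πd²) = 206.7 W m⁻².
Top-of-atmosphere balance: σT_e⁴ = S(1−α)/4 = 45.46 W m⁻² → T_e = 168.3 K.
For an N-layer opaque stack, T_s⁴ = (N+1)T_e⁴, hence T_s = (2)^(1/4)×168.3 K = 200.1 K.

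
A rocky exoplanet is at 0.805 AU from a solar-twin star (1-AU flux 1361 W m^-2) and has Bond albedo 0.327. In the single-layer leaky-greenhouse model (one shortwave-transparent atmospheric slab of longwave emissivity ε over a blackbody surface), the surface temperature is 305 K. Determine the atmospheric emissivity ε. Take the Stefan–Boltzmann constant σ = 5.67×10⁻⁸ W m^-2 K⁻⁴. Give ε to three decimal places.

0.560

By the inverse-square law, S = 1361/0.805² = 2100 W m^-2.
First, T_e = [2100·(1−0.327)/(4σ)]^(1/4) = 281.0 K.
Inverting T_s⁴ = 2T_e⁴/(2−ε): (T_e/T_s)⁴ = 0.7202, so ε = 2(1 − 0.7202) = 0.5596.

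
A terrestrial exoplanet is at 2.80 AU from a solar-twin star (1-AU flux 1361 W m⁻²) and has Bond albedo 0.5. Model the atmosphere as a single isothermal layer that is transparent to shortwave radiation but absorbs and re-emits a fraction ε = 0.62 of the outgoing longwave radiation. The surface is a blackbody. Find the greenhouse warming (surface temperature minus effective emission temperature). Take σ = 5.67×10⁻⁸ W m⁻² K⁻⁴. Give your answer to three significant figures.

By the inverse-square law, S = 1361/2.80² = 173.6 W m⁻².
At the top of the atmosphere, σT_e⁴ = S(1−α)/4 = 21.70 W m⁻², giving T_e = 139.9 K.
Surface balance with a leaky layer gives σT_s⁴ = σT_e⁴·2/(2−ε), so T_s = T_e·[2/(2−0.62)]^(1/4) = 153.5 K.
T_s − T_e = 153.5 − 139.9 = 13.60 K.

13.6 K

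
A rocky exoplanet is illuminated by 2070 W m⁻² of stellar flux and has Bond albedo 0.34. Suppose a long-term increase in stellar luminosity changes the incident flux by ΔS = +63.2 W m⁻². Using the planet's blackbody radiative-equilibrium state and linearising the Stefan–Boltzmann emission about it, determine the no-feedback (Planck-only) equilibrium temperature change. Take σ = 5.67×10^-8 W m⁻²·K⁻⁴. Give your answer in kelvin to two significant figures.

2.1 K

Unperturbed T_e = [2070·(1−0.34)/(4σ)]^¼ = 278.6 K.
ΔF = Δ[S(1−α)]/4 = (1−0.34)·+63.2/4 = 10.43 W m⁻².
The Planck feedback parameter is 4σT_e³ = 4.904 W m⁻²/K.
Hence the no-feedback warming is ΔF/(4σT_e³) = 2.13 K.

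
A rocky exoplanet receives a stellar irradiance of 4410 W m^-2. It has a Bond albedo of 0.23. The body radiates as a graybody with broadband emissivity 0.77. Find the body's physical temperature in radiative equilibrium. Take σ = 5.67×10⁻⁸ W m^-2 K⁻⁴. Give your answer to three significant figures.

Absorbed flux (global mean): S(1−α)/4 = 4410·0.77/4 = 848.9 W m^-2.
Radiative balance εσT⁴ = 848.9 gives T = [848.9/(0.77·σ)]^(1/4) = 373.4 K.

373 kelvin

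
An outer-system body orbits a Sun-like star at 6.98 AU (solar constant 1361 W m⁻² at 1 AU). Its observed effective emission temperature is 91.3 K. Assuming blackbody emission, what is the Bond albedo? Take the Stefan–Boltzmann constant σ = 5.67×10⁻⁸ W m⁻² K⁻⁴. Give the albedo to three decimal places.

0.436

By the inverse-square law, S = 1361/6.98² = 27.93 W m⁻².
Energy balance: S(1−α)/4 = σT⁴, so 1−α = 4σT⁴/S.
σT⁴ = 3.940 W m⁻², so 4σT⁴ = 15.76 W m⁻².
Hence α = 1 − 15.76/27.93 = 0.4359.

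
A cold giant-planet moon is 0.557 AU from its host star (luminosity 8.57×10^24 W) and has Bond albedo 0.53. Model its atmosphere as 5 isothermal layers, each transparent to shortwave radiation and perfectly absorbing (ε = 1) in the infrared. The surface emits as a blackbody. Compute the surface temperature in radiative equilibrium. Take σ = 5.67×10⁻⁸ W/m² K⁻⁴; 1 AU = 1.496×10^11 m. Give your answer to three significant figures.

Orbital distance: d = 0.557 AU = 8.333×10^10 m.
Spreading L over a sphere of radius d: S = 8.57×10^24/(4π·8.33×10^10²) = 98.22 W/m².
Top-of-atmosphere balance: σT_e⁴ = S(1−α)/4 = 11.54 W/m² → T_e = 119.4 K.
Layer-by-layer balance gives σT_s⁴ = (N+1)σT_e⁴, so T_s = 6^¼·119.4 = 186.9 K.

187 kelvin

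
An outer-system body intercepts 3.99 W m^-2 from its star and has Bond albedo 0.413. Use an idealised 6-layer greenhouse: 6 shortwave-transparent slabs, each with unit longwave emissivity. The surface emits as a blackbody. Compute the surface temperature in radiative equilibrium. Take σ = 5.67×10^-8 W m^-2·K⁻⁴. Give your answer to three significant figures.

92.2 kelvin

OLR = S(1−α)/4 = 0.5855 W m^-2; the top layer radiates at T_e = 56.69 K.
For an N-layer opaque stack, T_s⁴ = (N+1)T_e⁴, hence T_s = (7)^(1/4)×56.69 K = 92.21 K.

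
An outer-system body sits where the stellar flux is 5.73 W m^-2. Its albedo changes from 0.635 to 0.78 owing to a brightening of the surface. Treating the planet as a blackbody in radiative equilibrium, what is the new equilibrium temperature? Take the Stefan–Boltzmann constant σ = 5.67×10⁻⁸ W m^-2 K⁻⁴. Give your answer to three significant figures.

With the new albedo, S(1−α₂)/4 = 0.3151 W m^-2, so T₂ = 48.55 K.

48.6 K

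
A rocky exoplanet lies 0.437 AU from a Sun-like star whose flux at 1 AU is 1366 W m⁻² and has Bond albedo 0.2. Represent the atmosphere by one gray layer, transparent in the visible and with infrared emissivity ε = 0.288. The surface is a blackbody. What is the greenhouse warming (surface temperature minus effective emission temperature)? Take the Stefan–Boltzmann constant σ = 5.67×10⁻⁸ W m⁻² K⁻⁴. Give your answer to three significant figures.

Irradiance scales as 1/d², so S = 1366 W m⁻² × (1/0.437)² = 7153 W m⁻².
At the top of the atmosphere, σT_e⁴ = S(1−α)/4 = 1431 W m⁻², giving T_e = 398.6 K.
The surface balance (absorbed SW + ε·downward IR = σT_s⁴) with T_a⁴ = T_s⁴/2 reduces to T_s = T_e·[2/(2−ε)]^¼ = 414.3 K.
T_s − T_e = 414.3 − 398.6 = 15.80 K.

15.8 K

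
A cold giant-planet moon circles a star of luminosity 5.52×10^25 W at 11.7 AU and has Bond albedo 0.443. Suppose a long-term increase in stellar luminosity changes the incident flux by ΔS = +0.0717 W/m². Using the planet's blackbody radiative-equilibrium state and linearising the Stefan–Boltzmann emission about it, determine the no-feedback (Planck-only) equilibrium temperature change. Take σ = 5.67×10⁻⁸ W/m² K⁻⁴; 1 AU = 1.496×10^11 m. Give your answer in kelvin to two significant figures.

Orbital distance: d = 11.7 AU = 1.750×10^12 m.
Flux at the orbit: S = L/(4πd²) = 5.52×10^25/(4π·(1.75×10^12)²) = 1.434 W/m².
Reference equilibrium: T_e = [S(1−α)/(4σ)]^(1/4) = 43.32 K.
ΔF = Δ[S(1−α)]/4 = (1−0.443)·+0.0717/4 = 0.009984 W/m².
The Planck feedback parameter is 4σT_e³ = 0.01844 W/m²/K.
Hence the no-feedback warming is ΔF/(4σT_e³) = 0.542 K.

0.54 K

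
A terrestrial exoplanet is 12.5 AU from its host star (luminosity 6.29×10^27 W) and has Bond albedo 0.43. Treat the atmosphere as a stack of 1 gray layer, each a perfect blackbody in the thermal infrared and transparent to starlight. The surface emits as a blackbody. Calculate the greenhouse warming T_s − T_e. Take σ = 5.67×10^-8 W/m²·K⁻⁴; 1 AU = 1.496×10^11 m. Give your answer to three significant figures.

Orbital distance: d = 12.5 AU = 1.870×10^12 m.
Flux at the orbit: S = L/(4πd²) = 6.29×10^27/(4π·(1.87×10^12)²) = 143.1 W/m².
The effective emission temperature is T_e = [S(1−α)/(4σ)]^¼ = 137.7 K.
Surface: T_s = (2)^¼·T_e = 163.8 K.
So the greenhouse effect raises the surface by 163.8 − 137.7 = 26.06 K.

26.1 K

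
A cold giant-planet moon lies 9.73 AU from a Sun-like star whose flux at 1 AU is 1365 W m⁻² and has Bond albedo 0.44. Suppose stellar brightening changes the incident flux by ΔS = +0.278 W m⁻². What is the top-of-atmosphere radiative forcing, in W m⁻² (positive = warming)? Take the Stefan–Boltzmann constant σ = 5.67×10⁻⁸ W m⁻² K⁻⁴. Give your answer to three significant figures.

0.0389 W m⁻²

By the inverse-square law, S = 1365/9.73² = 14.42 W m⁻².
Only a fraction (1−α) is absorbed and it's spread over 4πR², so ΔF = (1−α)ΔS/4 = 0.03892 W m⁻².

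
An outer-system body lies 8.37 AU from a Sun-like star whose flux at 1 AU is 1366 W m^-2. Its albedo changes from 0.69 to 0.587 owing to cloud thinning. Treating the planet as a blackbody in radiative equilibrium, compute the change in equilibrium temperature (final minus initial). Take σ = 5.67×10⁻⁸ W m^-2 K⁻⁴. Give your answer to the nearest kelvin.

Flux at the orbit: S = 1366/(8.37)² = 19.50 W m^-2.
With α = 0.69, T₁ = 71.85 K.
With α = 0.587, T₂ = 77.19 K.
Change: 77.19 − 71.85 = 5.342 K.

5 K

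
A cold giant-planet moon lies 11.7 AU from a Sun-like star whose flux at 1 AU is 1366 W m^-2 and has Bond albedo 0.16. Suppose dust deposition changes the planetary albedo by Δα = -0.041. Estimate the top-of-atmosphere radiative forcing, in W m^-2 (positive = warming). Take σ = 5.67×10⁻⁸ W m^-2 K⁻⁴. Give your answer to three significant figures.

0.102 W m^-2

Flux at the orbit: S = 1366/(11.7)² = 9.979 W m^-2.
TOA radiative forcing: ΔF = −S·Δα/4 = −9.979·(-0.041)/4 = 0.1023 W m^-2.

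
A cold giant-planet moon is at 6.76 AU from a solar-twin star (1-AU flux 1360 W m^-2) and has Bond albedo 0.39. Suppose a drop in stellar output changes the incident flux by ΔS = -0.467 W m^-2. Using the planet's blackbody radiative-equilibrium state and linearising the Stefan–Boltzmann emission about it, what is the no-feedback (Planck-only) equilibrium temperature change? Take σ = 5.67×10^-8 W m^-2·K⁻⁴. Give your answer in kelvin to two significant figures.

-0.37 kelvin

Flux at the orbit: S = 1360/(6.76)² = 29.76 W m^-2.
Unperturbed T_e = [29.76·(1−0.39)/(4σ)]^¼ = 94.59 K.
ΔF = Δ[S(1−α)]/4 = (1−0.39)·-0.467/4 = -0.07122 W m^-2.
The Planck feedback parameter is 4σT_e³ = 0.1919 W m^-2/K.
Hence the no-feedback warming is ΔF/(4σT_e³) = -0.371 K.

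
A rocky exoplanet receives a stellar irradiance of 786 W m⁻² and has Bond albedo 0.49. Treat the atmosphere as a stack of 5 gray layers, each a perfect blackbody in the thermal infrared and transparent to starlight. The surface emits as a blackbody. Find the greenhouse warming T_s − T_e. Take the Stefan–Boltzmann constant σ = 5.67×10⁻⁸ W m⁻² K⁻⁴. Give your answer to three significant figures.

116 K

Top-of-atmosphere balance: σT_e⁴ = S(1−α)/4 = 100.2 W m⁻² → T_e = 205.0 K.
Surface: T_s = (6)^¼·T_e = 320.9 K.
So the greenhouse effect raises the surface by 320.9 − 205.0 = 115.9 K.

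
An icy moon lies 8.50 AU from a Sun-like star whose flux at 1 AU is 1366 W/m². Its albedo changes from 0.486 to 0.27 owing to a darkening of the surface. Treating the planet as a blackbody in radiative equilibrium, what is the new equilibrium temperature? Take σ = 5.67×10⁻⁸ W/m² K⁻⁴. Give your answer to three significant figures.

88.3 kelvin

Flux at the orbit: S = 1366/(8.50)² = 18.91 W/m².
With the new albedo, S(1−α₂)/4 = 3.450 W/m², so T₂ = 88.32 K.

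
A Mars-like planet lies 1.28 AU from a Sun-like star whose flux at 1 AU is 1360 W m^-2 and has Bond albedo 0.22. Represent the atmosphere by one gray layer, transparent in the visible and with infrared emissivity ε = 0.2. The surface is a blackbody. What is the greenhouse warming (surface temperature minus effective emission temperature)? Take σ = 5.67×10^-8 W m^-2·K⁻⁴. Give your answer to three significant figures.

6.17 K

By the inverse-square law, S = 1360/1.28² = 830.1 W m^-2.
Effective emission temperature (TOA balance): σT_e⁴ = S(1−α)/4 = 161.9 W m^-2 → T_e = 231.1 K.
For a single slab of emissivity ε, T_s⁴ = 2T_e⁴/(2−ε); thus T_s = 231.1·(1.111)^(1/4) = 237.3 K.
Greenhouse warming: T_s − T_e = 6.169 K.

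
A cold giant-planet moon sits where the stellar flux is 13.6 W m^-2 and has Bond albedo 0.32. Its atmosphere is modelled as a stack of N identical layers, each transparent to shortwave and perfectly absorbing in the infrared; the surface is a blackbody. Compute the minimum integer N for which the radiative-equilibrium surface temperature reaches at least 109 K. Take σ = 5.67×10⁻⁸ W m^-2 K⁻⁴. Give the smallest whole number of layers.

3

OLR = S(1−α)/4 = 2.312 W m^-2; the top layer radiates at T_e = 79.91 K.
Need (N+1)T_e⁴ ≥ T_s⁴, i.e. N+1 ≥ (109/79.91)⁴ = 3.462.
Rounding up, N = 3.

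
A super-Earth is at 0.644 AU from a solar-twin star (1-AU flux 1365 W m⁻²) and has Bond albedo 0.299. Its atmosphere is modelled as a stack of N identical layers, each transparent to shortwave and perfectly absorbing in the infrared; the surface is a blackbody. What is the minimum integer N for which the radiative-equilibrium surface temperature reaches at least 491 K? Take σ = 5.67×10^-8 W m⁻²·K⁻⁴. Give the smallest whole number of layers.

5

Irradiance scales as 1/d², so S = 1365 W m⁻² × (1/0.644)² = 3291 W m⁻².
OLR = S(1−α)/4 = 576.8 W m⁻²; the top layer radiates at T_e = 317.6 K.
Since T_s⁴ = (N+1)T_e⁴, we need N ≥ (T_s/T_e)⁴ − 1 = 4.713.
Rounding up, N = 5.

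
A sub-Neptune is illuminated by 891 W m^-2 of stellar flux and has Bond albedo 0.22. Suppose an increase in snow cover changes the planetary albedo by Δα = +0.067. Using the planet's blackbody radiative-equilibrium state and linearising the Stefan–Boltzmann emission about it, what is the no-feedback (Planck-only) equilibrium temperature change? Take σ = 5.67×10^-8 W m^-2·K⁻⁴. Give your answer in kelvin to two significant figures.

-5.1 K

The baseline emission temperature is T_e = 235.3 K.
ΔF = −(S/4)Δα = −(891.0/4)×(+0.067) = -14.92 W m^-2.
The Planck feedback parameter is 4σT_e³ = 2.954 W m^-2/K.
Hence the no-feedback warming is ΔF/(4σT_e³) = -5.05 K.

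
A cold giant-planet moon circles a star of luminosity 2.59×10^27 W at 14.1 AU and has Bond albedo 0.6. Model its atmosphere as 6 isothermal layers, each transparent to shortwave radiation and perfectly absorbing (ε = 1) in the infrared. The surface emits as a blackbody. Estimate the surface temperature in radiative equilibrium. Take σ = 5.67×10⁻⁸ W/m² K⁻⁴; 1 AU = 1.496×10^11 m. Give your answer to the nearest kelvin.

155 K

d = 14.1 × 1.496×10^11 m = 2.109×10^12 m.
Flux at the orbit: S = L/(4πd²) = 2.59×10^27/(4π·(2.11×10^12)²) = 46.32 W/m².
Top-of-atmosphere balance: σT_e⁴ = S(1−α)/4 = 4.632 W/m² → T_e = 95.07 K.
With N = 6 opaque layers, T_s = (N+1)^(1/4)·T_e = 7^(1/4)·95.07 = 154.6 K.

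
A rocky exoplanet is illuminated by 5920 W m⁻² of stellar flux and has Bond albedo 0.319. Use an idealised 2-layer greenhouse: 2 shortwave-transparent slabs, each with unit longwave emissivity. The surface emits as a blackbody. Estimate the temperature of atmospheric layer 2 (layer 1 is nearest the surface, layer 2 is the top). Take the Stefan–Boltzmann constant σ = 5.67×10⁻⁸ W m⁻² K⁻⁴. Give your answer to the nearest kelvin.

365 K

OLR = S(1−α)/4 = 1008 W m⁻²; the top layer radiates at T_e = 365.1 K.
Each opaque layer satisfies 2T_j⁴ = T_{j−1}⁴ + T_{j+1}⁴, giving T_k⁴ = (N+1−k)T_e⁴.
With k = 2: T_2 = (2+1−2)^¼·365.1 K = 365.1 K.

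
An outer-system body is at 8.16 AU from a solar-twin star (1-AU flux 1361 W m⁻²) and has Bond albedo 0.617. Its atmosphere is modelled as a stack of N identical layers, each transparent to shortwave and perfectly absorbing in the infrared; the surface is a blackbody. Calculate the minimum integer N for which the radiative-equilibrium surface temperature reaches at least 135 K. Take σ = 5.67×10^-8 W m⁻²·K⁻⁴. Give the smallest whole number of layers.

9

Irradiance scales as 1/d², so S = 1361 W m⁻² × (1/8.16)² = 20.44 W m⁻².
The effective emission temperature is T_e = [S(1−α)/(4σ)]^¼ = 76.65 K.
Since T_s⁴ = (N+1)T_e⁴, we need N ≥ (T_s/T_e)⁴ − 1 = 8.623.
Rounding up, N = 9.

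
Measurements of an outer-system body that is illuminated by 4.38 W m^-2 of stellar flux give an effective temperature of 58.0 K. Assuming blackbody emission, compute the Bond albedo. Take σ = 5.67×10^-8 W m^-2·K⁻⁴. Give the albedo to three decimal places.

Energy balance: S(1−α)/4 = σT⁴, so 1−α = 4σT⁴/S.
σT⁴ = 0.6416 W m^-2, so 4σT⁴ = 2.567 W m^-2.
1−α = 2.567/4.380 = 0.5860, so α = 0.4140.

0.414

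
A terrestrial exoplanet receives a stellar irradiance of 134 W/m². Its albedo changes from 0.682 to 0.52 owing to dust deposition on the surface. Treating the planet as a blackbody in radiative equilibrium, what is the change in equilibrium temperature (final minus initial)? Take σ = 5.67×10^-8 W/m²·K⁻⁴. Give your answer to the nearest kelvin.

Initial: T₁ = [S(1−0.682)/(4σ)]^(1/4) = 117.1 K.
Final:   T₂ = [S(1−0.52)/(4σ)]^(1/4) = 129.8 K.
Change: 129.8 − 117.1 = 12.69 K.

13 kelvin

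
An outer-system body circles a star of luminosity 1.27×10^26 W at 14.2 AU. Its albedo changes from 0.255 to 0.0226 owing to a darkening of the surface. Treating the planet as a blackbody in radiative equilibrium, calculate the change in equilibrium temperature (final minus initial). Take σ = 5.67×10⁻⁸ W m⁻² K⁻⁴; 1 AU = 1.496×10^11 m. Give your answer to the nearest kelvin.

Orbital distance: d = 14.2 AU = 2.124×10^12 m.
S = L/(4πd²) = 2.240 W m⁻².
Initial: T₁ = [S(1−0.255)/(4σ)]^(1/4) = 52.08 K.
After:  T₂ = [2.240·0.977/(4σ)]^(1/4) = 55.74 K.
Change: 55.74 − 52.08 = 3.658 K.

4 kelvin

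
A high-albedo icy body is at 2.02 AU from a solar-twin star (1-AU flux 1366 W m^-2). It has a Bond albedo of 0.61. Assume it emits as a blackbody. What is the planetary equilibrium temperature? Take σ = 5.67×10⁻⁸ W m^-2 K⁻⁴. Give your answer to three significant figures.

Flux at the orbit: S = 1366/(2.02)² = 334.8 W m^-2.
Averaging over the sphere, the absorbed flux is S(1−α)/4 = 32.64 W m^-2.
Balancing against σT⁴: T = (32.64/5.67×10⁻⁸)^(1/4) = 154.9 K.

155 kelvin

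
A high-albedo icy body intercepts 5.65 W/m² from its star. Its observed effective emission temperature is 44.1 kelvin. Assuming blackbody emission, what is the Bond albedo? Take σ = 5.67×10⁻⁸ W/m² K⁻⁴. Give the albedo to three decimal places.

0.848

From σT⁴ = S(1−α)/4 we invert for α: 1−α = 4σT⁴/S.
σT⁴ = 0.2145 W/m², so 4σT⁴ = 0.8578 W/m².
1−α = 0.8578/5.650 = 0.1518, so α = 0.8482.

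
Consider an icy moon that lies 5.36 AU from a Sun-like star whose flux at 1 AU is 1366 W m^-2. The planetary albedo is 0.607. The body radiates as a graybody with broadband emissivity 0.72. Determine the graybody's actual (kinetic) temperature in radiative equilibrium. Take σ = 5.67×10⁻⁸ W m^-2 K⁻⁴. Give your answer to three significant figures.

103 K

Flux at the orbit: S = 1366/(5.36)² = 47.55 W m^-2.
The planet absorbs (1−α)S over its disc πR² and re-emits over 4πR², so the mean absorbed flux is (1−0.607)·47.55/4 = 4.671 W m^-2.
Equating to εσT⁴ with ε = 0.72: T = (4.671/0.72σ)^(1/4) = 103.4 K.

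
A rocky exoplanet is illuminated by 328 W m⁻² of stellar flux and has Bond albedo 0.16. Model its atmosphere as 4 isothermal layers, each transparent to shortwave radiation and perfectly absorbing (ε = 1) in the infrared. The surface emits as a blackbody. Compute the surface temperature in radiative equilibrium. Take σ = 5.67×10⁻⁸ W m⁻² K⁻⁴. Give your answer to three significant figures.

Top-of-atmosphere balance: σT_e⁴ = S(1−α)/4 = 68.88 W m⁻² → T_e = 186.7 K.
With N = 4 opaque layers, T_s = (N+1)^(1/4)·T_e = 5^(1/4)·186.7 = 279.2 K.

279 K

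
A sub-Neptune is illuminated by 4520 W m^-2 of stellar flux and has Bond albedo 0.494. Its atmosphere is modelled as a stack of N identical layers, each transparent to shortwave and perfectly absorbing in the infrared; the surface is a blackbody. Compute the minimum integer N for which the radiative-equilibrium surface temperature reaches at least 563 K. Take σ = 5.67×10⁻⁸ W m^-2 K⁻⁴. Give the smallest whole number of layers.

OLR = S(1−α)/4 = 571.8 W m^-2; the top layer radiates at T_e = 316.9 K.
T_s = (N+1)^(1/4)·T_e ≥ 563 K requires N+1 ≥ (T_s/T_e)⁴ = (563/316.9)⁴ = 9.963.
So N ≥ 8.963; the smallest integer is N = 9.

9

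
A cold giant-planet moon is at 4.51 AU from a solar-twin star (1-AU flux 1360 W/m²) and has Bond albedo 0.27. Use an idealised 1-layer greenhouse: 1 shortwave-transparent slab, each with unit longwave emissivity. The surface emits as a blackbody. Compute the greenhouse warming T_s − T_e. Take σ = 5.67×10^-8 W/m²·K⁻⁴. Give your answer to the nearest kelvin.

Flux at the orbit: S = 1360/(4.51)² = 66.86 W/m².
The effective emission temperature is T_e = [S(1−α)/(4σ)]^¼ = 121.1 K.
Surface: T_s = (2)^¼·T_e = 144.0 K.
Warming: T_s − T_e = 22.92 K.

23 kelvin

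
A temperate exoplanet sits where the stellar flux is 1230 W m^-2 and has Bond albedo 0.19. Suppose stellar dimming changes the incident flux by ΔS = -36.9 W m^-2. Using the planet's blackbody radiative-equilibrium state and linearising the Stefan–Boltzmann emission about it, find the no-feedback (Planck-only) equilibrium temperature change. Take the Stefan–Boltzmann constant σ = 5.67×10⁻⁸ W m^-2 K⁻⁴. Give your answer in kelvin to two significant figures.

Reference equilibrium: T_e = [S(1−α)/(4σ)]^(1/4) = 257.4 K.
ΔF = Δ[S(1−α)]/4 = (1−0.19)·-36.9/4 = -7.472 W m^-2.
Planck response: λ_P = 4σT_e³ = 4·5.67×10⁻⁸·(257.4)³ = 3.870 W m^-2/K.
So ΔT₀ = -7.472/3.870 = -1.93 K.

-1.9 K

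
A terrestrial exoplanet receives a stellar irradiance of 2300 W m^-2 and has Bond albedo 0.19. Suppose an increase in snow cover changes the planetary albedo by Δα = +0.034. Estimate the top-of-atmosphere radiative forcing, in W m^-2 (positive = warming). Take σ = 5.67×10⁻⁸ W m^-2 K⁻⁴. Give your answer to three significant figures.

-19.6 W m^-2

ΔF = −(S/4)Δα = −(2300/4)×(+0.034) = -19.55 W m^-2.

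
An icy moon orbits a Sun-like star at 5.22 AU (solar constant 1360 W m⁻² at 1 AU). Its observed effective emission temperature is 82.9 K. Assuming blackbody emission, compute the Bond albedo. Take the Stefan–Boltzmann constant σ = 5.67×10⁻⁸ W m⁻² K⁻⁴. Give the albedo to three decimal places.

0.785

By the inverse-square law, S = 1360/5.22² = 49.91 W m⁻².
Rearranging the radiative balance, α = 1 − 4σT⁴/S.
σT⁴ = 2.678 W m⁻², so 4σT⁴ = 10.71 W m⁻².
Hence α = 1 − 10.71/49.91 = 0.7854.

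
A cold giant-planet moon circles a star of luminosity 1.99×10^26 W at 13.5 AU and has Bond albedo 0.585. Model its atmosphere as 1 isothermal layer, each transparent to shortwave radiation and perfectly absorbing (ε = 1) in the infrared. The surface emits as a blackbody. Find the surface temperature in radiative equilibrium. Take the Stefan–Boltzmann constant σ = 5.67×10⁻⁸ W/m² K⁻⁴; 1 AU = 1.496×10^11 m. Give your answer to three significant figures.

Orbital distance: d = 13.5 AU = 2.020×10^12 m.
Flux at the orbit: S = L/(4πd²) = 1.99×10^26/(4π·(2.02×10^12)²) = 3.883 W/m².
Top-of-atmosphere balance: σT_e⁴ = S(1−α)/4 = 0.4028 W/m² → T_e = 51.63 K.
With N = 1 opaque layers, T_s = (N+1)^(1/4)·T_e = 2^(1/4)·51.63 = 61.40 K.

61.4 kelvin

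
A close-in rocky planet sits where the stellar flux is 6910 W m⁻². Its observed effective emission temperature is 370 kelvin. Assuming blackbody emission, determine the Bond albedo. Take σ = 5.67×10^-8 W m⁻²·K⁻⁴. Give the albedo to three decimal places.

0.385

From σT⁴ = S(1−α)/4 we invert for α: 1−α = 4σT⁴/S.
σT⁴ = 1063 W m⁻², so 4σT⁴ = 4251 W m⁻².
1−α = 4251/6910 = 0.6151, so α = 0.3849.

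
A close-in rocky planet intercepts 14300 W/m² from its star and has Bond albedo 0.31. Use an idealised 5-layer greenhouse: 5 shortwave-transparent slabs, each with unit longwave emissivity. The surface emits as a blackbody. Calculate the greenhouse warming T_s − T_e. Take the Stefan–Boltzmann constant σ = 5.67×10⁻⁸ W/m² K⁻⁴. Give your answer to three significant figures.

Top-of-atmosphere balance: σT_e⁴ = S(1−α)/4 = 2467 W/m² → T_e = 456.7 K.
Surface: T_s = (6)^¼·T_e = 714.8 K.
Warming: T_s − T_e = 258.1 K.

258 kelvin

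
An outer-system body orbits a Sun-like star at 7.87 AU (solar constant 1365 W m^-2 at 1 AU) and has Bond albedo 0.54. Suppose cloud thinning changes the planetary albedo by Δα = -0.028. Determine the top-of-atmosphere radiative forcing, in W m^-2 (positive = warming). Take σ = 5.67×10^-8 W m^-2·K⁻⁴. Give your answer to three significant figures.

By the inverse-square law, S = 1365/7.87² = 22.04 W m^-2.
ΔF = −(S/4)Δα = −(22.04/4)×(-0.028) = 0.1543 W m^-2.

0.154 W m^-2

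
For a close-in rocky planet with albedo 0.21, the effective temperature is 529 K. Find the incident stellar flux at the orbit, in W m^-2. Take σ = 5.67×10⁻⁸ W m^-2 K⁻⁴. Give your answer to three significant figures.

Invert the energy balance for S: S = 4σT⁴/(1−α).
The emitted flux is σT⁴ = 4440 W m^-2.
S = 4·4440/0.79 = 22480 W m^-2.

22500 W m^-2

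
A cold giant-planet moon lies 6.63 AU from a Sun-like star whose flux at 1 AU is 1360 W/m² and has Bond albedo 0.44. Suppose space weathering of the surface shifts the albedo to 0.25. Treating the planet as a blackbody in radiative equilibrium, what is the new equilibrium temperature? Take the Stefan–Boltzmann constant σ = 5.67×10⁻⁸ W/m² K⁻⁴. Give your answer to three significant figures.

101 K

Flux at the orbit: S = 1360/(6.63)² = 30.94 W/m².
With the new albedo, S(1−α₂)/4 = 5.801 W/m², so T₂ = 100.6 K.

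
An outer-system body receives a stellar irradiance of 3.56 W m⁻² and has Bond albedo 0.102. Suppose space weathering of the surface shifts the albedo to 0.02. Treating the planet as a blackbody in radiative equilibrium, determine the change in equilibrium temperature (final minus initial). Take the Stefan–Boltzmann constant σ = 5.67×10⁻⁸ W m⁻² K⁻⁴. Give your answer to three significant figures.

Before: T₁ = [3.560·0.898/(4σ)]^(1/4) = 61.27 K.
After:  T₂ = [3.560·0.98/(4σ)]^(1/4) = 62.63 K.
ΔT = T₂ − T₁ = 1.353 K.

1.35 kelvin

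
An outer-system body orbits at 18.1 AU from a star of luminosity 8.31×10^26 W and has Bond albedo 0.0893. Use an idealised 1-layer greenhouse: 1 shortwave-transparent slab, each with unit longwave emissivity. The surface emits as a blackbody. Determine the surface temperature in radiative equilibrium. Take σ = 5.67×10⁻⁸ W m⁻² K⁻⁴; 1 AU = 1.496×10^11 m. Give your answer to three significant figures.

92.3 K

Orbital distance: d = 18.1 AU = 2.708×10^12 m.
S = L/(4πd²) = 9.019 W m⁻².
OLR = S(1−α)/4 = 2.053 W m⁻²; the top layer radiates at T_e = 77.58 K.
With N = 1 opaque layers, T_s = (N+1)^(1/4)·T_e = 2^(1/4)·77.58 = 92.25 K.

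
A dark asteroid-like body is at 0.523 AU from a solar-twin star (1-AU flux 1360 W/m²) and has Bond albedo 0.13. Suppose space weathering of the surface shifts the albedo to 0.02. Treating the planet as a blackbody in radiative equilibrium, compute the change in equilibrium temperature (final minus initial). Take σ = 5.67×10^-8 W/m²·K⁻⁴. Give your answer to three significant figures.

11.2 kelvin

Flux at the orbit: S = 1360/(0.523)² = 4972 W/m².
Initial: T₁ = [S(1−0.13)/(4σ)]^(1/4) = 371.6 K.
After:  T₂ = [4972·0.98/(4σ)]^(1/4) = 382.9 K.
ΔT = T₂ − T₁ = 11.23 K.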